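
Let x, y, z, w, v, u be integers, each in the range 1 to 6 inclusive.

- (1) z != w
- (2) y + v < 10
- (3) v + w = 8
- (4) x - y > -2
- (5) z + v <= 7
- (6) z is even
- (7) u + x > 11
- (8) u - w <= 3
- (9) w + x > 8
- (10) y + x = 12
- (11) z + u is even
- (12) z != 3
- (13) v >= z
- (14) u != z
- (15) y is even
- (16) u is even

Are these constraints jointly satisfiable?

Satisfiable

One satisfying assignment is x = 6, y = 6, z = 2, w = 5, v = 3, u = 6.
For the less obvious constraints — constraint 2: y + v = 9; constraint 3: v + w = 8; constraint 4: x - y = 0 — and the others hold by inspection.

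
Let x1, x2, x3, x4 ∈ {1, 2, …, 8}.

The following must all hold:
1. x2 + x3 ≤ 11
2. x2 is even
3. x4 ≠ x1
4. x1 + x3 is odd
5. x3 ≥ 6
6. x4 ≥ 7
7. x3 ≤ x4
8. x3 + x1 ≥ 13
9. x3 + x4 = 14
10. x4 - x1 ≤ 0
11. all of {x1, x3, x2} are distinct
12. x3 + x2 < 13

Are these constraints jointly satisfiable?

Satisfiable

Try x1 = 8, x2 = 4, x3 = 7, x4 = 7.
Check constraint 1: x2 + x3 = 11; constraint 8: x3 + x1 = 15; constraint 9: x3 + x4 = 14. The remaining constraints are straightforward to verify.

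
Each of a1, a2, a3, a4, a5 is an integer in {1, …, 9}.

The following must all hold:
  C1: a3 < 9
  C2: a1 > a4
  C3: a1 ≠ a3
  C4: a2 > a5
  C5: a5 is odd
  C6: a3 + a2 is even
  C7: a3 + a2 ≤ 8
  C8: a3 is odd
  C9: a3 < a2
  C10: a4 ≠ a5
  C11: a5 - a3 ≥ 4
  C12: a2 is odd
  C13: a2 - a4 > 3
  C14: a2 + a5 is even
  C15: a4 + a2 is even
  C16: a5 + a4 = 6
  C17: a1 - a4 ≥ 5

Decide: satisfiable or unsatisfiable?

Satisfiable

One satisfying assignment is a1 = 6, a2 = 7, a3 = 1, a4 = 1, a5 = 5.
For the less obvious constraints — constraint 7: a3 + a2 = 8; constraint 11: a5 - a3 = 4; constraint 13: a2 - a4 = 6 — and the others hold by inspection.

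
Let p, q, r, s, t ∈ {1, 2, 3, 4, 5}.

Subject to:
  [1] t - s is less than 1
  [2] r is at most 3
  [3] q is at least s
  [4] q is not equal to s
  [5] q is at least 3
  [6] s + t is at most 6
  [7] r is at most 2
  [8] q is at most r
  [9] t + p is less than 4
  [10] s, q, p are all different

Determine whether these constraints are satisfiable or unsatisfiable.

From constraints 5 and 8: r ≥ q and q ≥ 3, so r ≥ 3. From constraint 7: r ≤ 2. But 2 < 3, so no value of r works.

Unsatisfiable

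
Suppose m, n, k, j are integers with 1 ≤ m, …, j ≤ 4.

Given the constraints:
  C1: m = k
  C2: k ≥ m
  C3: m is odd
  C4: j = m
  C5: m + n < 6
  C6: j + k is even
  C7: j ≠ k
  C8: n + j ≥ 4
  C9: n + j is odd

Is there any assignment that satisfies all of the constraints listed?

Unsatisfiable

From constraints 1 and 4, j = m = k, so j = k. But constraint 7 says j ≠ k. Contradiction.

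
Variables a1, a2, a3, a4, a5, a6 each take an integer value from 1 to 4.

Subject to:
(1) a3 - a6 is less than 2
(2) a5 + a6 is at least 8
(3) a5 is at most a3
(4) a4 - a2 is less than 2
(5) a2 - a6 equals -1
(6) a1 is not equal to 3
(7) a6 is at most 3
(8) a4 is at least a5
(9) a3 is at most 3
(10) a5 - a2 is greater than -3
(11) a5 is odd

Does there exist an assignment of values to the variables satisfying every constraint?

From constraints 3 and 9: a5 ≤ a3 ≤ 3. From constraint 7: a6 ≤ 3. Hence a5 + a6 ≤ 6. But constraint 2 requires a5 + a6 ≥ 8, and 8 > 6. Contradiction.

Unsatisfiable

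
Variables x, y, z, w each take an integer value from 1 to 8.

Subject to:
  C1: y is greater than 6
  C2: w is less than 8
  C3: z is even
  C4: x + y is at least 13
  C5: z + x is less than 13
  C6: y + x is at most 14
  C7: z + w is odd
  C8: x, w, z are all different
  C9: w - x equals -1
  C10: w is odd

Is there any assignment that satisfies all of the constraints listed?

Satisfiable

Try x = 6, y = 8, z = 4, w = 5.
Check constraint 4: x + y = 14; constraint 5: z + x = 10. The remaining constraints are straightforward to verify.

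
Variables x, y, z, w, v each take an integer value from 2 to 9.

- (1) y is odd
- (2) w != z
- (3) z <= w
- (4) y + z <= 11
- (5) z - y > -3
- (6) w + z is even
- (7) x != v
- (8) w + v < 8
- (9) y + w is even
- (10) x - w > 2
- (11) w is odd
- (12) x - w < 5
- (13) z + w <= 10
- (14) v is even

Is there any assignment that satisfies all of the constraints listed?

The assignment x = 9, y = 5, z = 3, w = 5, v = 2 works:
  constraint 4 holds since y + z = 8.
  constraint 5 holds since z - y = -2.
The rest check out directly.

Satisfiable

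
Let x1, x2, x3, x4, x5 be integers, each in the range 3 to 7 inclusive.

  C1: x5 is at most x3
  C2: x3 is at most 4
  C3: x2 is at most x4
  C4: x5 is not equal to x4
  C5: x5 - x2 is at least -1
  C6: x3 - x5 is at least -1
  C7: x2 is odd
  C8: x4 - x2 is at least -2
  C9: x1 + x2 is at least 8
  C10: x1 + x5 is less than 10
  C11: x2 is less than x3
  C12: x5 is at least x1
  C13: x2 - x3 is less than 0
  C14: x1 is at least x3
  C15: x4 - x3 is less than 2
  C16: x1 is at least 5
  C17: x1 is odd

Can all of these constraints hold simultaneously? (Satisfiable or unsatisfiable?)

Unsatisfiable

From constraints 12 and 16: x5 ≥ x1 and x1 ≥ 5, so x5 ≥ 5. From constraints 1 and 2: x5 ≤ x3 and x3 ≤ 4, so x5 ≤ 4. But 4 < 5, so no value of x5 works.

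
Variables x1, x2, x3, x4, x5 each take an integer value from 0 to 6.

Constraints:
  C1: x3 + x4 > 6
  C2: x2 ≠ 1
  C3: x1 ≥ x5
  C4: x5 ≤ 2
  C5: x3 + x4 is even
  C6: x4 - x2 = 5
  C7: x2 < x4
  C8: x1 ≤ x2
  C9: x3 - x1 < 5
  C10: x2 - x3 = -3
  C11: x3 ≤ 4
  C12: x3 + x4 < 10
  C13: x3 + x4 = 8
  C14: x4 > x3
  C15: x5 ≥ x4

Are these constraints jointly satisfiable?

Unsatisfiable

From constraint 11: x3 ≤ 4. From constraints 4 and 15: x4 ≤ x5 ≤ 2. Hence x3 + x4 ≤ 6. But constraint 13 requires x3 + x4 = 8, and 8 > 6. Contradiction.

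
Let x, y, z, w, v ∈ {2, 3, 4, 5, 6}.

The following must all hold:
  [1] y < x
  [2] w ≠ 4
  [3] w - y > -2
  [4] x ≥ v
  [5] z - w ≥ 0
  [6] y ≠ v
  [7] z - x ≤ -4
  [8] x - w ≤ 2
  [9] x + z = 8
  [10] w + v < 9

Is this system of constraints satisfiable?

Constraints 5, 7, and 8 give z − w ≥ 0, w − x ≥ -2, x − z ≥ 4.
Adding all 3 inequalities: the left sides telescope to 0, and the right sides sum to 0 + (-2) + 4 = 2. So 0 ≥ 2, which is false.

Unsatisfiable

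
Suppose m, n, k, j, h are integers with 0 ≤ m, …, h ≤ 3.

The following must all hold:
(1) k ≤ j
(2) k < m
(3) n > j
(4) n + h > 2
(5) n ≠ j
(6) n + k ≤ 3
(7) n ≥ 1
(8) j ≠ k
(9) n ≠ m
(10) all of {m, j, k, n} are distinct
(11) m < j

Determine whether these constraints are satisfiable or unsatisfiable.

Satisfiable

One satisfying assignment is m = 1, n = 3, k = 0, j = 2, h = 1.
For the less obvious constraints — constraint 4: n + h = 4; constraint 6: n + k = 3 — and the others hold by inspection.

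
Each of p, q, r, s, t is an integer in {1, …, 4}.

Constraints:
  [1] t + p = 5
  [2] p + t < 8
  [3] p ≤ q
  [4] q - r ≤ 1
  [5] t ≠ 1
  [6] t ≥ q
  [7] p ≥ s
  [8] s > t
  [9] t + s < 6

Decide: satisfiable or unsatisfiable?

Constraints 3, 6, 7, and 8 give p ≤ q, q ≤ t, t < s, s ≤ p. Chaining: p ≤ q ≤ t < s ≤ p, which forces p < p — impossible.

Unsatisfiable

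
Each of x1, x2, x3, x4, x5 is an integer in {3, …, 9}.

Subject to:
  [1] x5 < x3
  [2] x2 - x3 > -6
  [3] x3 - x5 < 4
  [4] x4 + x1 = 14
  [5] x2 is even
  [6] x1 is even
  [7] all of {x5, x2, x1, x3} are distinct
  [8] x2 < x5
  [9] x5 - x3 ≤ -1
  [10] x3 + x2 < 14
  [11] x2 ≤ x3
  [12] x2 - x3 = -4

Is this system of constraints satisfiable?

Setting (x1, x2, x3, x4, x5) = (6, 4, 8, 8, 5) satisfies everything: constraint 2: x2 - x3 = -4; constraint 3: x3 - x5 = 3; constraint 4: x4 + x1 = 14, and the others follow.

Satisfiable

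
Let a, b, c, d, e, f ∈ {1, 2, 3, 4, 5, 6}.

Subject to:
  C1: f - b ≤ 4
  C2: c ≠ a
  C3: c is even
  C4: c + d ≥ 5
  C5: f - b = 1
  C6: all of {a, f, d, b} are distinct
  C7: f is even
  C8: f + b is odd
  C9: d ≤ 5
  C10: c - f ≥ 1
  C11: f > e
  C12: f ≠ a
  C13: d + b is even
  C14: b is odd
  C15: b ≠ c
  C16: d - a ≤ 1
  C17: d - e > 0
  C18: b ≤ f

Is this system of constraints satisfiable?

The assignment a = 5, b = 1, c = 4, d = 3, e = 1, f = 2 works:
  constraint 1 holds since f - b = 1.
  constraint 4 holds since c + d = 7.
The rest check out directly.

Satisfiable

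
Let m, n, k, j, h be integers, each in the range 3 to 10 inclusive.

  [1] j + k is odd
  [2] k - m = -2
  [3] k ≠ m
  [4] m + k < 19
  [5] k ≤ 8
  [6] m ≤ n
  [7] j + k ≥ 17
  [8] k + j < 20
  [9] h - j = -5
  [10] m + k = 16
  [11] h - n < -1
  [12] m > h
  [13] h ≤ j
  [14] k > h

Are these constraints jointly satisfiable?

Satisfiable

The assignment m = 9, n = 9, k = 7, j = 10, h = 5 works:
  constraint 2 holds since k - m = -2.
  constraint 4 holds since m + k = 16.
The rest check out directly.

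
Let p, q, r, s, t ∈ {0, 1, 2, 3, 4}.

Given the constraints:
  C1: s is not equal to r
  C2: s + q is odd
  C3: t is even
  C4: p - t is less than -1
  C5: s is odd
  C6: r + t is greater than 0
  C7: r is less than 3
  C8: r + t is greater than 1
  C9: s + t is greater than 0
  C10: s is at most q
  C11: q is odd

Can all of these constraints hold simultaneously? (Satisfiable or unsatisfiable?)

Constraint 5 makes s odd and constraint 11 makes q odd, so s + q must be even. Constraint 2 says s + q is odd — contradiction.

Unsatisfiable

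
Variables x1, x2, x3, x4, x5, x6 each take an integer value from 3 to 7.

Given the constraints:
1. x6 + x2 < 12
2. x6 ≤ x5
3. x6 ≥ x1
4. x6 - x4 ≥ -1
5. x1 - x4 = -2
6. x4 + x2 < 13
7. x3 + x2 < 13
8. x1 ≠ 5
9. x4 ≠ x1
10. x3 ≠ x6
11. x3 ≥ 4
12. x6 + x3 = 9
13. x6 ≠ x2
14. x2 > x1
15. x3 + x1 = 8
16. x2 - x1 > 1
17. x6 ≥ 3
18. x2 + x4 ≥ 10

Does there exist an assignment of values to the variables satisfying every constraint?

Take x1 = 3, x2 = 6, x3 = 5, x4 = 5, x5 = 5, x6 = 4. Then constraint 1: x6 + x2 = 10; constraint 4: x6 - x4 = -1, and every other listed constraint is also met.

Satisfiable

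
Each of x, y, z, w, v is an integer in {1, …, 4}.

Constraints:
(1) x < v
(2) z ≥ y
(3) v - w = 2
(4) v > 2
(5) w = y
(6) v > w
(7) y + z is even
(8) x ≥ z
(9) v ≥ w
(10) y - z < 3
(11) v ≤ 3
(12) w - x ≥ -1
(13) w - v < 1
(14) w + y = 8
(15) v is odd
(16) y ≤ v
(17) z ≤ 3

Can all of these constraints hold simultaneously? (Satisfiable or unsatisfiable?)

From constraints 9 and 11: w ≤ v ≤ 3. From constraints 2 and 17: y ≤ z ≤ 3. Hence w + y ≤ 6. But constraint 14 requires w + y = 8, and 8 > 6. Contradiction.

Unsatisfiable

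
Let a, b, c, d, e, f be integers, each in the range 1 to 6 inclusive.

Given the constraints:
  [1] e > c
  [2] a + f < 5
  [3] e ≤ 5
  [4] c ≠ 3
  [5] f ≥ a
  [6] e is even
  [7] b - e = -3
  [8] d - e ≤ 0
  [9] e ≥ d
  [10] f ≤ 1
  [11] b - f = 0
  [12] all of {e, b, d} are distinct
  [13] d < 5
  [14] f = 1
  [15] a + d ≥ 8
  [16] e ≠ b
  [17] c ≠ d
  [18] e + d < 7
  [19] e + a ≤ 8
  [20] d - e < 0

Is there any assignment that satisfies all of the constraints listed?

From constraints 5 and 10: a ≤ f ≤ 1. From constraints 3 and 9: d ≤ e ≤ 5. Hence a + d ≤ 6. But constraint 15 requires a + d ≥ 8, and 8 > 6. Contradiction.

Unsatisfiable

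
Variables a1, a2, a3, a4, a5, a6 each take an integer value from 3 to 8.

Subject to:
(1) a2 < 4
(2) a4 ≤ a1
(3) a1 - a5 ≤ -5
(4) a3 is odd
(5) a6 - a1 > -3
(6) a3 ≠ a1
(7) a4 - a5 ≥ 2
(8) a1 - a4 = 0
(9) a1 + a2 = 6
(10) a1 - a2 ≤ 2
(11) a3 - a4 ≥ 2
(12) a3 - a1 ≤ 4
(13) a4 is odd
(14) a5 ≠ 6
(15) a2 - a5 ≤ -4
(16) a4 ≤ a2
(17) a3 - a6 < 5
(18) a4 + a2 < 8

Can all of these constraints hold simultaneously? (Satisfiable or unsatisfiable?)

Unsatisfiable

Constraints 7, 10, 11, 12, and 15 give a1 − a3 ≥ -4, a3 − a4 ≥ 2, a4 − a5 ≥ 2, a5 − a2 ≥ 4, a2 − a1 ≥ -2.
Adding all 5 inequalities: the left sides telescope to 0, and the right sides sum to (-4) + 2 + 2 + 4 + (-2) = 2. So 0 ≥ 2, which is false.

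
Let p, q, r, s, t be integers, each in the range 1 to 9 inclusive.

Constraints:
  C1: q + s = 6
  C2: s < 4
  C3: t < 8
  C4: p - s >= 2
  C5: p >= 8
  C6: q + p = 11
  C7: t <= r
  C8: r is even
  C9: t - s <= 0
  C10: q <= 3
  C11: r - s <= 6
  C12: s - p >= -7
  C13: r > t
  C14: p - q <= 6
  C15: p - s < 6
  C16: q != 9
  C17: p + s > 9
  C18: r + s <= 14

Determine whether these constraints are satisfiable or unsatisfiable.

Setting (p, q, r, s, t) = (8, 3, 8, 3, 3) satisfies everything: constraint 1: q + s = 6; constraint 4: p - s = 5; constraint 6: q + p = 11, and the others follow.

Satisfiable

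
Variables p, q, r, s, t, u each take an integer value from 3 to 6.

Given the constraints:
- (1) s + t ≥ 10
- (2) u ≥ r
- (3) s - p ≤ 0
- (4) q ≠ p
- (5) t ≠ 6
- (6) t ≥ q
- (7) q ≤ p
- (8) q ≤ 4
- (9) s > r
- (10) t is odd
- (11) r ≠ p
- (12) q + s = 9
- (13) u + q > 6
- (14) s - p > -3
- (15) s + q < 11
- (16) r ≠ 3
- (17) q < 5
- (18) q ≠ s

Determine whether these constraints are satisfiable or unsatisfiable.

Satisfiable

One satisfying assignment is p = 6, q = 3, r = 4, s = 6, t = 5, u = 4.
For the less obvious constraints — constraint 1: s + t = 11; constraint 3: s - p = 0 — and the others hold by inspection.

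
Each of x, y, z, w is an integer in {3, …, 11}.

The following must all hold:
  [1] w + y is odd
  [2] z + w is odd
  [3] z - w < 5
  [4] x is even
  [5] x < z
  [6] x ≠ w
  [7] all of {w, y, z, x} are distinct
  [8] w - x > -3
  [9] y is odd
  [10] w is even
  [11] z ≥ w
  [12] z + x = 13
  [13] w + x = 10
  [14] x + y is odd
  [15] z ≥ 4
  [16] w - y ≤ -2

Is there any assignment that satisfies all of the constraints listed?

Satisfiable

Try x = 6, y = 9, z = 7, w = 4.
Check constraint 3: z - w = 3; constraint 8: w - x = -2; constraint 12: z + x = 13. The remaining constraints are straightforward to verify.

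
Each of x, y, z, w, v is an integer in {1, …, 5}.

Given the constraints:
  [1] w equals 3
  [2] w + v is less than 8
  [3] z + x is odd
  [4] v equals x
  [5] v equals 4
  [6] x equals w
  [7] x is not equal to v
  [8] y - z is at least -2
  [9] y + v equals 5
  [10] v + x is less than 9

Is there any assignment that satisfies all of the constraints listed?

Unsatisfiable

Constraint 5 fixes v = 4 and constraint 1 fixes w = 3. Constraints 4 and 6 give v = x = w, so v = w. But 4 ≠ 3 — contradiction.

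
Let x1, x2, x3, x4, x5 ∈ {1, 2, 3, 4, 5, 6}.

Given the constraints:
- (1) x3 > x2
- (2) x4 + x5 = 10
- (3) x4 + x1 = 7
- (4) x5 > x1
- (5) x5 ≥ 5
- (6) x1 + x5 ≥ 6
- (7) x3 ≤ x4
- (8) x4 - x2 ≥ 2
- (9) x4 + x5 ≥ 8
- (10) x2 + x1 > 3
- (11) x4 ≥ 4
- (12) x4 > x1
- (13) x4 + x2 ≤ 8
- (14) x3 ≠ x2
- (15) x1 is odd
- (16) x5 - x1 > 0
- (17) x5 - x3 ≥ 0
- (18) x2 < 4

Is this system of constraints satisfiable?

Satisfiable

Take x1 = 3, x2 = 2, x3 = 3, x4 = 4, x5 = 6. Then constraint 2: x4 + x5 = 10; constraint 3: x4 + x1 = 7; constraint 6: x1 + x5 = 9, and every other listed constraint is also met.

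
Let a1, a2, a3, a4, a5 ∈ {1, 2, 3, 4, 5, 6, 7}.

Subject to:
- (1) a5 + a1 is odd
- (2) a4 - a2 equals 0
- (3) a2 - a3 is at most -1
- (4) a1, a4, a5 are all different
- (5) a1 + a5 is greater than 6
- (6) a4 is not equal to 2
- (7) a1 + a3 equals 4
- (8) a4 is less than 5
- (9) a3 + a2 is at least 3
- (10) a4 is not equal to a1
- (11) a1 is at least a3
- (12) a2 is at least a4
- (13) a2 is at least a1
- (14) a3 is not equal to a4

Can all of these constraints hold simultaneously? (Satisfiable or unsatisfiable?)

Unsatisfiable

Constraints 3, 11, and 13 give a3 ≤ a1, a1 ≤ a2, a2 < a3. Chaining: a3 ≤ a1 ≤ a2 < a3, which forces a3 < a3 — impossible.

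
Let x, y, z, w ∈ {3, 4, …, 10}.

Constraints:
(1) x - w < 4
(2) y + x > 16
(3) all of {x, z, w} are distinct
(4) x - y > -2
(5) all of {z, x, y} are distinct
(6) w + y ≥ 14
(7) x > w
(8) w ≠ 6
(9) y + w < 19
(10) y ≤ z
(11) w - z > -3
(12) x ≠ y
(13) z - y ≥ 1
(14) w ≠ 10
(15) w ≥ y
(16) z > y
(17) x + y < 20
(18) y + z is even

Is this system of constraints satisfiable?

Satisfiable

Try x = 9, y = 8, z = 10, w = 8.
Check constraint 1: x - w = 1; constraint 2: y + x = 17. The remaining constraints are straightforward to verify.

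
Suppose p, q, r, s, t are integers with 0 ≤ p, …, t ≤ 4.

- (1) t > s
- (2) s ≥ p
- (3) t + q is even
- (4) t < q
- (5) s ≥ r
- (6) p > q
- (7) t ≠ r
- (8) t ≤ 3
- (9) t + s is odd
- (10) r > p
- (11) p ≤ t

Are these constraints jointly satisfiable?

Unsatisfiable

Constraints 1, 4, 5, 6, and 10 give q < p, p < r, r ≤ s, s < t, t < q. Chaining: q < p < r ≤ s < t < q, which forces q < q — impossible.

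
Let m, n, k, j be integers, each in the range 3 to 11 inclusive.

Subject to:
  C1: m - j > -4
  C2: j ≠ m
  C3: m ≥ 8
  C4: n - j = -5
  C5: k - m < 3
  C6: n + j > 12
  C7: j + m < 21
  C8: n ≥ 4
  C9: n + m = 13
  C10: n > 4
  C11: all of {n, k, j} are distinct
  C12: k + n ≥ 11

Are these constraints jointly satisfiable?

Satisfiable

Setting (m, n, k, j) = (8, 5, 8, 10) satisfies everything: constraint 1: m - j = -2; constraint 4: n - j = -5; constraint 5: k - m = 0, and the others follow.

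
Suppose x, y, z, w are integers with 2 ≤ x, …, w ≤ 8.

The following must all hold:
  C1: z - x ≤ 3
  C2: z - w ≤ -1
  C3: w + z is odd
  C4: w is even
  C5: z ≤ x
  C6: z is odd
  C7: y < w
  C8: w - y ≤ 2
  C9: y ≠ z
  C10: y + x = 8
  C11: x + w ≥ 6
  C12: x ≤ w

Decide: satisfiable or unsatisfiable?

Satisfiable

Try x = 3, y = 5, z = 3, w = 6.
Check constraint 1: z - x = 0; constraint 2: z - w = -3; constraint 8: w - y = 1. The remaining constraints are straightforward to verify.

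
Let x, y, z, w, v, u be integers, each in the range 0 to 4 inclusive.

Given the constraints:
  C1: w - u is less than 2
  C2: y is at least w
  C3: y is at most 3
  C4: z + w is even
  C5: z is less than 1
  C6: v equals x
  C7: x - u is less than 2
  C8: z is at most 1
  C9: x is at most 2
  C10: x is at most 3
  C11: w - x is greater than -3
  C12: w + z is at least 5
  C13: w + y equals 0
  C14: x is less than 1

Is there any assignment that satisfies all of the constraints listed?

From constraints 2 and 3: w ≤ y ≤ 3. From constraint 8: z ≤ 1. Hence w + z ≤ 4. But constraint 12 requires w + z ≥ 5, and 5 > 4. Contradiction.

Unsatisfiable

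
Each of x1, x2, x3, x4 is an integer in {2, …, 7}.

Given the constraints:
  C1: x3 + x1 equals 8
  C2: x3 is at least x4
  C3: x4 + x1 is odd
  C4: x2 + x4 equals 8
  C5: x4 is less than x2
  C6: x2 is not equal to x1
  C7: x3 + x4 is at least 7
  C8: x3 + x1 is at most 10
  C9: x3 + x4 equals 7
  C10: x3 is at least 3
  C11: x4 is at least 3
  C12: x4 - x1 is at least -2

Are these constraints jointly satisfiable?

Setting (x1, x2, x3, x4) = (4, 5, 4, 3) satisfies everything: constraint 1: x3 + x1 = 8; constraint 4: x2 + x4 = 8, and the others follow.

Satisfiable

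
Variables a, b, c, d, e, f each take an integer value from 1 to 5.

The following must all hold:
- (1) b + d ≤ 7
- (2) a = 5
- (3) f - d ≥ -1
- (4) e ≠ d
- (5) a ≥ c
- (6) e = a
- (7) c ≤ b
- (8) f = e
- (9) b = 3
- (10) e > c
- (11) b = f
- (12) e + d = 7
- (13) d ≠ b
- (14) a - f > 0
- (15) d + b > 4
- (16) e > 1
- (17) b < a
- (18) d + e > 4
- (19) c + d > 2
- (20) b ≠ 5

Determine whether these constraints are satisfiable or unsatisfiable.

Constraint 9 fixes b = 3 and constraint 2 fixes a = 5. Constraints 6, 8, and 11 give b = f = e = a, so b = a. But 3 ≠ 5 — contradiction.

Unsatisfiable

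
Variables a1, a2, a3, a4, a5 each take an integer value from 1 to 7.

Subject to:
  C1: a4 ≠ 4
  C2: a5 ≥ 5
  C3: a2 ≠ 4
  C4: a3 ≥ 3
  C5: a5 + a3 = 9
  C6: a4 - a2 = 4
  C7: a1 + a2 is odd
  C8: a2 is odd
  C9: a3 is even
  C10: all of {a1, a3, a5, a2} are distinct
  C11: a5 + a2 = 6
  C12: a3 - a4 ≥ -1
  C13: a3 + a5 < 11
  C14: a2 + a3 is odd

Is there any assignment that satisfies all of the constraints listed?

Take a1 = 2, a2 = 1, a3 = 4, a4 = 5, a5 = 5. Then constraint 5: a5 + a3 = 9; constraint 6: a4 - a2 = 4, and every other listed constraint is also met.

Satisfiable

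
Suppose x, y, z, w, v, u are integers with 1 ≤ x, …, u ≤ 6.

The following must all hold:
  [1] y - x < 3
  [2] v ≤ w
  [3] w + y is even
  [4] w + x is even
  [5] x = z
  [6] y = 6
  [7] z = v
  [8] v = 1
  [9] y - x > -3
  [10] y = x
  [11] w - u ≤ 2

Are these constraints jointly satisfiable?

Constraint 6 fixes y = 6 and constraint 8 fixes v = 1. Constraints 5, 7, and 10 give y = x = z = v, so y = v. But 6 ≠ 1 — contradiction.

Unsatisfiable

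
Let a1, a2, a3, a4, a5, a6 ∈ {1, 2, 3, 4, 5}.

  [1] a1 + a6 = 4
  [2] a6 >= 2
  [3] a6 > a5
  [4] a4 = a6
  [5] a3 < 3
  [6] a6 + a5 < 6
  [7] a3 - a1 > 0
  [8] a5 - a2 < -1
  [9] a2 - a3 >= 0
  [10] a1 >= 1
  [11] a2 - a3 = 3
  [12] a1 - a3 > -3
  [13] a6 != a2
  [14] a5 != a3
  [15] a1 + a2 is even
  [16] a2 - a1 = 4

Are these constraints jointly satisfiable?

Satisfiable

One satisfying assignment is a1 = 1, a2 = 5, a3 = 2, a4 = 3, a5 = 1, a6 = 3.
For the less obvious constraints — constraint 1: a1 + a6 = 4; constraint 6: a6 + a5 = 4; constraint 7: a3 - a1 = 1 — and the others hold by inspection.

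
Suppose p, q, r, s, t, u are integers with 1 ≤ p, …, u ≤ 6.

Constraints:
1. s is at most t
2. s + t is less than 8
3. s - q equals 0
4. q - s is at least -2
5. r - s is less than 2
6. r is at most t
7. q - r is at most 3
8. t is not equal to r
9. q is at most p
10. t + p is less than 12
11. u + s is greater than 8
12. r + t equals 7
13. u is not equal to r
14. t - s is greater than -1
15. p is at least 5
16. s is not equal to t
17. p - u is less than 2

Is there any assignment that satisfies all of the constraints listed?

Satisfiable

The assignment p = 6, q = 3, r = 3, s = 3, t = 4, u = 6 works:
  constraint 2 holds since s + t = 7.
  constraint 3 holds since s - q = 0.
  constraint 4 holds since q - s = 0.
The rest check out directly.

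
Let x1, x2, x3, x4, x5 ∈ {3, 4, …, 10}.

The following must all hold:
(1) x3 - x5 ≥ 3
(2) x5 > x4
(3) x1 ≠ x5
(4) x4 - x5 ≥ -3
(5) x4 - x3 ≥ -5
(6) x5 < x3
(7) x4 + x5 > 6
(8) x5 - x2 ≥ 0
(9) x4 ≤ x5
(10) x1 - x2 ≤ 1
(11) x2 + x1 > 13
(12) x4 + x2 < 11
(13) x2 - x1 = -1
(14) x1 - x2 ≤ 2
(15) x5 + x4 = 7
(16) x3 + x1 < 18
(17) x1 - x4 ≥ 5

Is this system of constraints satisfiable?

Constraints 1, 5, 8, 10, and 17 give x1 − x4 ≥ 5, x4 − x3 ≥ -5, x3 − x5 ≥ 3, x5 − x2 ≥ 0, x2 − x1 ≥ -1.
Adding all 5 inequalities: the left sides telescope to 0, and the right sides sum to 5 + (-5) + 3 + 0 + (-1) = 2. So 0 ≥ 2, which is false.

Unsatisfiable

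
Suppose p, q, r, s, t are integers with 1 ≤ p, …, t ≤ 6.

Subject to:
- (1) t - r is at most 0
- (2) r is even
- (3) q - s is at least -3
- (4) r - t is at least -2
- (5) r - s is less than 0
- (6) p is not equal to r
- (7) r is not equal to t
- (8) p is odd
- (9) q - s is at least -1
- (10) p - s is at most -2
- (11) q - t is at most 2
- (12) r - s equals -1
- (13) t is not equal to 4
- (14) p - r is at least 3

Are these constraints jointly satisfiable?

Constraints 1, 9, 10, 11, and 14 give t − q ≥ -2, q − s ≥ -1, s − p ≥ 2, p − r ≥ 3, r − t ≥ 0.
Adding all 5 inequalities: the left sides telescope to 0, and the right sides sum to (-2) + (-1) + 2 + 3 + 0 = 2. So 0 ≥ 2, which is false.

Unsatisfiable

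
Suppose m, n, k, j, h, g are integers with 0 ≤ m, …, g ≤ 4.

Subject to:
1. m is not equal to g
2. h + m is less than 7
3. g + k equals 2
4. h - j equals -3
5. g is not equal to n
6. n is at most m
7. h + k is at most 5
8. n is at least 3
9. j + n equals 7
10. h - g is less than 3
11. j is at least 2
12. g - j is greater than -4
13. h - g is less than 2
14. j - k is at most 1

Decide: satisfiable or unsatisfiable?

Take m = 4, n = 4, k = 2, j = 3, h = 0, g = 0. Then constraint 2: h + m = 4; constraint 3: g + k = 2, and every other listed constraint is also met.

Satisfiable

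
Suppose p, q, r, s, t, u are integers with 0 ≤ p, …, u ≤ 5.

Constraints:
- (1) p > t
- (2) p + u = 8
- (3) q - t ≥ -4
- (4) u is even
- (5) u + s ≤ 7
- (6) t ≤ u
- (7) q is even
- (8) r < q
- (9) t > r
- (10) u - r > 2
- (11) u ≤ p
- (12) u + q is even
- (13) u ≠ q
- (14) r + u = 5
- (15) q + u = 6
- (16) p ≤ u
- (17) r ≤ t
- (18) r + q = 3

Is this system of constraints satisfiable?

Satisfiable

Setting (p, q, r, s, t, u) = (4, 2, 1, 1, 3, 4) satisfies everything: constraint 2: p + u = 8; constraint 3: q - t = -1; constraint 5: u + s = 5, and the others follow.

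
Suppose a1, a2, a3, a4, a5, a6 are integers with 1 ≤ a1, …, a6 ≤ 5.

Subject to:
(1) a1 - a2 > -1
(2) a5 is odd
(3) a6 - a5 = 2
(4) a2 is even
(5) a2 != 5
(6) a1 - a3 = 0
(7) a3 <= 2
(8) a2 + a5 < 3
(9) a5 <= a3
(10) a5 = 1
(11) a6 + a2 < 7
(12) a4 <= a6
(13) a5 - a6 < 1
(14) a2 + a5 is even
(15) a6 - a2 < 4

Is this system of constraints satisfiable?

Unsatisfiable

Constraint 4 makes a2 even and constraint 2 makes a5 odd, so a2 + a5 must be odd. Constraint 14 says a2 + a5 is even — contradiction.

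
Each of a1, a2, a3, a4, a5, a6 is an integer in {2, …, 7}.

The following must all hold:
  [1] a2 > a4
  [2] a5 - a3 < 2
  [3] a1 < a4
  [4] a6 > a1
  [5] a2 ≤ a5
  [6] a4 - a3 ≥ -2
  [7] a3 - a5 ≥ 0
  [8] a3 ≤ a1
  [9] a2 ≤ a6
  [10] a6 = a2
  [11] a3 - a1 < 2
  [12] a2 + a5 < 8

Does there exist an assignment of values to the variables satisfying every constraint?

Constraints 1, 3, 5, 7, and 8 give a1 < a4, a4 < a2, a2 ≤ a5, a5 ≤ a3, a3 ≤ a1. Chaining: a1 < a4 < a2 ≤ a5 ≤ a3 ≤ a1, which forces a1 < a1 — impossible.

Unsatisfiable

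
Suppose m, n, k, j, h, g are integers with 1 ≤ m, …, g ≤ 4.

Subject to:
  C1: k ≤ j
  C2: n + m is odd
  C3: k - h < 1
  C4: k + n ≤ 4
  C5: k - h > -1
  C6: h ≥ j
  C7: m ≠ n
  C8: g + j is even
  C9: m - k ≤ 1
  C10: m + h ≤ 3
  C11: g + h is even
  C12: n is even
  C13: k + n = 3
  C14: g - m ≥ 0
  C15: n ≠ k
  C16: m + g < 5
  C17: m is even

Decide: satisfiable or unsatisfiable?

Unsatisfiable

Constraint 12 makes n even and constraint 17 makes m even, so n + m must be even. Constraint 2 says n + m is odd — contradiction.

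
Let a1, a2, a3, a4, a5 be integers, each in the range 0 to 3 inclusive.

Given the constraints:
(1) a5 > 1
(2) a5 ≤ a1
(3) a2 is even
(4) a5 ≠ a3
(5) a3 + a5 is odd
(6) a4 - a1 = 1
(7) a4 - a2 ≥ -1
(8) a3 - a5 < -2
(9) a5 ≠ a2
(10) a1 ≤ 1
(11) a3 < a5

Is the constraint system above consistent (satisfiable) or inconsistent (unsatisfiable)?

From constraint 1: a5 ≥ 2. From constraints 2 and 10: a5 ≤ a1 and a1 ≤ 1, so a5 ≤ 1. But 1 < 2, so no value of a5 works.

Unsatisfiable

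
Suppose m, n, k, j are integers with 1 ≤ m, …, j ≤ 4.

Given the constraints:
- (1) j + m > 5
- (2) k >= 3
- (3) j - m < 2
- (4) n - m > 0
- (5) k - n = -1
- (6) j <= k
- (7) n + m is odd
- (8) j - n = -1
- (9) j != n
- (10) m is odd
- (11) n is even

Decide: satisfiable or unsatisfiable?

Satisfiable

The assignment m = 3, n = 4, k = 3, j = 3 works:
  constraint 1 holds since j + m = 6.
  constraint 3 holds since j - m = 0.
The rest check out directly.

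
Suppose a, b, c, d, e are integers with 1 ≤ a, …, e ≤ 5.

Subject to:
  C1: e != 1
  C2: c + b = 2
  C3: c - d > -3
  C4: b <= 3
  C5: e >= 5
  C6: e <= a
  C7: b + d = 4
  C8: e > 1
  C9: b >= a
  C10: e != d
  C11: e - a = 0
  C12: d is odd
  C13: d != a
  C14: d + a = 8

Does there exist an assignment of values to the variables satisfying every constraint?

From constraints 5 and 6: a ≥ e and e ≥ 5, so a ≥ 5. From constraints 4 and 9: a ≤ b and b ≤ 3, so a ≤ 3. But 3 < 5, so no value of a works.

Unsatisfiable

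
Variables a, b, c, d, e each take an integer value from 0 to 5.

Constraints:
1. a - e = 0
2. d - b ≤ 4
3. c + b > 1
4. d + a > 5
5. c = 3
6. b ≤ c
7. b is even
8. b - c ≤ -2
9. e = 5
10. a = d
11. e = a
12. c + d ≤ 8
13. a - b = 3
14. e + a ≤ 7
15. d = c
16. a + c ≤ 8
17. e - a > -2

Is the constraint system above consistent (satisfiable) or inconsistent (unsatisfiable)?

Unsatisfiable

Constraint 9 fixes e = 5 and constraint 5 fixes c = 3. Constraints 10, 11, and 15 give e = a = d = c, so e = c. But 5 ≠ 3 — contradiction.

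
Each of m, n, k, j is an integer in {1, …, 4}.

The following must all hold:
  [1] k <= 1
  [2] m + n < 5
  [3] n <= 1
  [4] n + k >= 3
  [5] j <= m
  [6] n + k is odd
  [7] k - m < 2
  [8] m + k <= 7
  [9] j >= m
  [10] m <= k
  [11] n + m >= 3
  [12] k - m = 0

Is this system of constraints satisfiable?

Unsatisfiable

From constraint 3: n ≤ 1. From constraints 1 and 10: m ≤ k ≤ 1. Hence n + m ≤ 2. But constraint 11 requires n + m ≥ 3, and 3 > 2. Contradiction.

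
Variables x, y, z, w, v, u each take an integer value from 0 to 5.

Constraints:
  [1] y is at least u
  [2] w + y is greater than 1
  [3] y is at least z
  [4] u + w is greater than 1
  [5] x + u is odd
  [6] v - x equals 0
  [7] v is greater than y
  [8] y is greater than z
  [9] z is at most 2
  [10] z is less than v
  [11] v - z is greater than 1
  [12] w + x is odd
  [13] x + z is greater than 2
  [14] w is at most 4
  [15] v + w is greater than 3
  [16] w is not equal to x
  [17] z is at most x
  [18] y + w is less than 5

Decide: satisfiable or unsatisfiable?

Try x = 3, y = 2, z = 0, w = 2, v = 3, u = 0.
Check constraint 2: w + y = 4; constraint 4: u + w = 2. The remaining constraints are straightforward to verify.

Satisfiable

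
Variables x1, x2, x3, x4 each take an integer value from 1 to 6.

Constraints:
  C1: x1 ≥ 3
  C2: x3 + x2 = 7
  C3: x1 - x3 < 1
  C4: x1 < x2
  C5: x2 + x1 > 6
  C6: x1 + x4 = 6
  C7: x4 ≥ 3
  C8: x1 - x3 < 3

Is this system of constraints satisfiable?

The assignment x1 = 3, x2 = 4, x3 = 3, x4 = 3 works:
  constraint 2 holds since x3 + x2 = 7.
  constraint 3 holds since x1 - x3 = 0.
The rest check out directly.

Satisfiable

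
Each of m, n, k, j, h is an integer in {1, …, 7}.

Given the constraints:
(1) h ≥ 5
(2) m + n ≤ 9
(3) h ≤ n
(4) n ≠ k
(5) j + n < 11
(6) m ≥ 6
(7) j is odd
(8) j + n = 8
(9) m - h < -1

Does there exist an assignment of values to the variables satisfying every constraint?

From constraint 6: m ≥ 6. From constraints 1 and 3: n ≥ h ≥ 5. Hence m + n ≥ 11. But constraint 2 requires m + n ≤ 9, and 9 < 11. Contradiction.

Unsatisfiable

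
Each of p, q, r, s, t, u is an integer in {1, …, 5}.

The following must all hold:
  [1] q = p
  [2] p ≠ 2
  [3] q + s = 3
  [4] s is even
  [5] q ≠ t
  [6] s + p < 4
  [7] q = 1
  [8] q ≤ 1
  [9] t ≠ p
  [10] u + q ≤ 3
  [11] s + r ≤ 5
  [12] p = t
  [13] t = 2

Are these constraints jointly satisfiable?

Constraint 7 fixes q = 1 and constraint 13 fixes t = 2. Constraints 1 and 12 give q = p = t, so q = t. But 1 ≠ 2 — contradiction.

Unsatisfiable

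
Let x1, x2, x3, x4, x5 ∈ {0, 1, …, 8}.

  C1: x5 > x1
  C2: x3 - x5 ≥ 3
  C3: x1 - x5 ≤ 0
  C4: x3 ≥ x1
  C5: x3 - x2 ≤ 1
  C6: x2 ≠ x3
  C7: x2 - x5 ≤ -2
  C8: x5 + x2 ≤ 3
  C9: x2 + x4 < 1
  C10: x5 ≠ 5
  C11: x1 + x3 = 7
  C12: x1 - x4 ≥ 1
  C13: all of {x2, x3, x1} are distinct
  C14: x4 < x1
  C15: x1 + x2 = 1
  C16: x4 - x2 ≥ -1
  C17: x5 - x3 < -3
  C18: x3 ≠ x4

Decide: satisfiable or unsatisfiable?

Constraints 2, 3, 5, 12, and 16 give x3 − x5 ≥ 3, x5 − x1 ≥ 0, x1 − x4 ≥ 1, x4 − x2 ≥ -1, x2 − x3 ≥ -1.
Adding all 5 inequalities: the left sides telescope to 0, and the right sides sum to 3 + 0 + 1 + (-1) + (-1) = 2. So 0 ≥ 2, which is false.

Unsatisfiable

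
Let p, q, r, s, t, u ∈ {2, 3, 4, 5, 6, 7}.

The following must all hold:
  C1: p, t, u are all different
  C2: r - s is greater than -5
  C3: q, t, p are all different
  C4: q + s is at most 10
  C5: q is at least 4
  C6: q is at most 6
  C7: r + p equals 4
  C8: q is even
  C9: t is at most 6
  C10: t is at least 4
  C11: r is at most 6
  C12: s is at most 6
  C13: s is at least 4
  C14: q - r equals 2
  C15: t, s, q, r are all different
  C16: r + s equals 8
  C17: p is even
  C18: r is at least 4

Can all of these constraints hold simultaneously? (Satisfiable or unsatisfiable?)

Unsatisfiable

Constraints 5, 6, 9, 10, 11, 12, 13, and 18 confine each of t, s, q, r to the 3 values {4, …, 6}.
Constraint 15 requires all 4 of them to be distinct, but only 3 values are available — impossible by the pigeonhole principle.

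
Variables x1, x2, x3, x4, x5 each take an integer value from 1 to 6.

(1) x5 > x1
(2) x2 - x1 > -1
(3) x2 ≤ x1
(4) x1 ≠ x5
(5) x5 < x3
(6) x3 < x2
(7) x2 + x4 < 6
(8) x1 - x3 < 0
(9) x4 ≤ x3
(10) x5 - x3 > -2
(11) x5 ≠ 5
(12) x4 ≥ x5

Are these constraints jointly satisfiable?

Unsatisfiable

Constraints 1, 3, 5, and 6 give x3 < x2, x2 ≤ x1, x1 < x5, x5 < x3. Chaining: x3 < x2 ≤ x1 < x5 < x3, which forces x3 < x3 — impossible.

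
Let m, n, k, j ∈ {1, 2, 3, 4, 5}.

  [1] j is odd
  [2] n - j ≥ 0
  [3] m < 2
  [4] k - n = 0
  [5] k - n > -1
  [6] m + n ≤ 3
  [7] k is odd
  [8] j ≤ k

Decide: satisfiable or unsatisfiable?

The assignment m = 1, n = 1, k = 1, j = 1 works:
  constraint 2 holds since n - j = 0.
  constraint 4 holds since k - n = 0.
The rest check out directly.

Satisfiable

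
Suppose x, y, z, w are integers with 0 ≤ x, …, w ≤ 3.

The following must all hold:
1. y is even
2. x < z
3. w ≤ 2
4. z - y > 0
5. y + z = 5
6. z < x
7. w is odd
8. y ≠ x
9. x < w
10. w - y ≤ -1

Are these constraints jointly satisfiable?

Constraints 4, 6, 9, and 10 give w < y, y < z, z < x, x < w. Chaining: w < y < z < x < w, which forces w < w — impossible.

Unsatisfiable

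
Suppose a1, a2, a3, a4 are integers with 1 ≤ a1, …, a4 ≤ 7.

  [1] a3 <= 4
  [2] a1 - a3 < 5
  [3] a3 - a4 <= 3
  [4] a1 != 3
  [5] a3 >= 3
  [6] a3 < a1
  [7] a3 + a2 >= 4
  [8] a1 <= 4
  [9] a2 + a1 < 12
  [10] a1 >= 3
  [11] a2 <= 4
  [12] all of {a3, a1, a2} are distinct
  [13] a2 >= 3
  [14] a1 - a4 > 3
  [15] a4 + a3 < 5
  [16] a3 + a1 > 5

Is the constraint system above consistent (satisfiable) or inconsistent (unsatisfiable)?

Unsatisfiable

Constraints 1, 5, 8, 10, 11, and 13 confine each of a3, a1, a2 to the 2 values {3, 4}.
Constraint 12 requires all 3 of them to be distinct, but only 2 values are available — impossible by the pigeonhole principle.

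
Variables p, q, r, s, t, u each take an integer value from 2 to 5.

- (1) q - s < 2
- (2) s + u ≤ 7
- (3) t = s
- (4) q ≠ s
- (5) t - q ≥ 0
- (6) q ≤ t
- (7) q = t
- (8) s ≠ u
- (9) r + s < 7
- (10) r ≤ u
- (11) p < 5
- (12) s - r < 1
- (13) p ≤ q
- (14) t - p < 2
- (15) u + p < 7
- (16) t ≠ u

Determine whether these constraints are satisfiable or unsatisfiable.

From constraints 3 and 7, q = t = s, so q = s. But constraint 4 says q ≠ s. Contradiction.

Unsatisfiable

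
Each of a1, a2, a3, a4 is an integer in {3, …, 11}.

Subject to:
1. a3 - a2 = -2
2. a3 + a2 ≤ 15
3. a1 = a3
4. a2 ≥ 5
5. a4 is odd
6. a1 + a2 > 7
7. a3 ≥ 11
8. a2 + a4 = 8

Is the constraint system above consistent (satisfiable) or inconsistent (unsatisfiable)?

From constraint 7: a3 ≥ 11. From constraint 4: a2 ≥ 5. Hence a3 + a2 ≥ 16. But constraint 2 requires a3 + a2 ≤ 15, and 15 < 16. Contradiction.

Unsatisfiable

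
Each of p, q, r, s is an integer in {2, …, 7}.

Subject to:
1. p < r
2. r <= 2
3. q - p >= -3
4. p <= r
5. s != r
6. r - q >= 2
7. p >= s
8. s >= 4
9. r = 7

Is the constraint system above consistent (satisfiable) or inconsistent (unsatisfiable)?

Unsatisfiable

From constraints 7 and 8: p ≥ s and s ≥ 4, so p ≥ 4. From constraints 2 and 4: p ≤ r and r ≤ 2, so p ≤ 2. But 2 < 4, so no value of p works.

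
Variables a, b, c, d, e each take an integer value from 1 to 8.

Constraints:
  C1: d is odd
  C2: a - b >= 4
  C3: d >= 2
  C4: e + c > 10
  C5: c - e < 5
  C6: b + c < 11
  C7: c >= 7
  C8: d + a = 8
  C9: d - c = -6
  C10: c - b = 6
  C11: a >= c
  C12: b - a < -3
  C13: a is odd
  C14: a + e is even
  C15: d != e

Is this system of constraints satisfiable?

From constraint 3: d ≥ 2. From constraints 7 and 11: a ≥ c ≥ 7. Hence d + a ≥ 9. But constraint 8 requires d + a = 8, and 8 < 9. Contradiction.

Unsatisfiable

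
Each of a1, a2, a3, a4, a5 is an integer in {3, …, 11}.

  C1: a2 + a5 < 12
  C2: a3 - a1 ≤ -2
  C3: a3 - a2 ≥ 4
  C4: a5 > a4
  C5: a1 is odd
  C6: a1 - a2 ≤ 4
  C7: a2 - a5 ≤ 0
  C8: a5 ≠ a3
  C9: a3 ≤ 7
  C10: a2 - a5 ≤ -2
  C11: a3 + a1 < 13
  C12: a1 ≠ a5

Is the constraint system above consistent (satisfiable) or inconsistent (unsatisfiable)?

Unsatisfiable

Constraints 2, 3, and 6 give a2 − a1 ≥ -4, a1 − a3 ≥ 2, a3 − a2 ≥ 4.
Adding all 3 inequalities: the left sides telescope to 0, and the right sides sum to (-4) + 2 + 4 = 2. So 0 ≥ 2, which is false.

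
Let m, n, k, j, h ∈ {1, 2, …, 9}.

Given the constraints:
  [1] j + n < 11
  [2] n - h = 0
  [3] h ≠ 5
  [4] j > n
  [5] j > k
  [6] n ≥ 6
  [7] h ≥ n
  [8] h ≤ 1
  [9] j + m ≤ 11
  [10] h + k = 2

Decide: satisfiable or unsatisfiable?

From constraint 6: n ≥ 6. From constraints 7 and 8: n ≤ h and h ≤ 1, so n ≤ 1. But 1 < 6, so no value of n works.

Unsatisfiable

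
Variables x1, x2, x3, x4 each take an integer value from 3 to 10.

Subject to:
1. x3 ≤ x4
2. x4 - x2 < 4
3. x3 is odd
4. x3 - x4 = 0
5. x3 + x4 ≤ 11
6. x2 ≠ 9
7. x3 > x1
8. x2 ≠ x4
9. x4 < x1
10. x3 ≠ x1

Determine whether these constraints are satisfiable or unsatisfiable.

Unsatisfiable

Constraints 1, 7, and 9 give x4 < x1, x1 < x3, x3 ≤ x4. Chaining: x4 < x1 < x3 ≤ x4, which forces x4 < x4 — impossible.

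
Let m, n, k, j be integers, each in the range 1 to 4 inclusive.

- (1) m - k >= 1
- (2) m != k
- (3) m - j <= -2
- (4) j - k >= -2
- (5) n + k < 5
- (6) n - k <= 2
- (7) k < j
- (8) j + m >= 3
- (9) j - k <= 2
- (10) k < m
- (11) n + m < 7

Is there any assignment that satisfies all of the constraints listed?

Constraints 1, 3, and 9 give j − m ≥ 2, m − k ≥ 1, k − j ≥ -2.
Adding all 3 inequalities: the left sides telescope to 0, and the right sides sum to 2 + 1 + (-2) = 1. So 0 ≥ 1, which is false.

Unsatisfiable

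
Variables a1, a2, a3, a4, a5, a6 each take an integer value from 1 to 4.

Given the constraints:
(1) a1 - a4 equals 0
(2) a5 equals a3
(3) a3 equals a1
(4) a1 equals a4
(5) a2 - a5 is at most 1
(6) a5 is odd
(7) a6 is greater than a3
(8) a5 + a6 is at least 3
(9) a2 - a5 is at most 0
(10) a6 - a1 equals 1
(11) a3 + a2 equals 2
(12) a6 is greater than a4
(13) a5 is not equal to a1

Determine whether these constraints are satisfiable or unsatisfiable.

Unsatisfiable

From constraints 2 and 3, a5 = a3 = a1, so a5 = a1. But constraint 13 says a5 ≠ a1. Contradiction.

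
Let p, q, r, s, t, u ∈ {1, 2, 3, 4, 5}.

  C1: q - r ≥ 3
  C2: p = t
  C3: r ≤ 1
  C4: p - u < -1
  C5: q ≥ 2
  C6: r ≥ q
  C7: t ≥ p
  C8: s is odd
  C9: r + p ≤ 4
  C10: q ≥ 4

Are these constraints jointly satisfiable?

Unsatisfiable

From constraints 6 and 10: r ≥ q and q ≥ 4, so r ≥ 4. From constraint 3: r ≤ 1. But 1 < 4, so no value of r works.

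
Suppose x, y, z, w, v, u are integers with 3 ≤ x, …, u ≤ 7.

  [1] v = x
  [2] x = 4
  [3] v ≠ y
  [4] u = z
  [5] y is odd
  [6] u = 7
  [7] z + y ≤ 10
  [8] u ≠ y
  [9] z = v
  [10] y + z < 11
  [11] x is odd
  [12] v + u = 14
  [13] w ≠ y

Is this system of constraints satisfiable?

Unsatisfiable

Constraint 6 fixes u = 7 and constraint 2 fixes x = 4. Constraints 1, 4, and 9 give u = z = v = x, so u = x. But 7 ≠ 4 — contradiction.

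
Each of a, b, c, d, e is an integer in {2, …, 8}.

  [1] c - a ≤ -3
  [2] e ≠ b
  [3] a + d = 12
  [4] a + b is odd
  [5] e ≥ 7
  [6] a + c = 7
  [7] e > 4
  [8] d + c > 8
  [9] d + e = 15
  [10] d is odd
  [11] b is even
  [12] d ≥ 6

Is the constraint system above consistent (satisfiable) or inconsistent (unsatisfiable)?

Setting (a, b, c, d, e) = (5, 2, 2, 7, 8) satisfies everything: constraint 1: c - a = -3; constraint 3: a + d = 12, and the others follow.

Satisfiable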